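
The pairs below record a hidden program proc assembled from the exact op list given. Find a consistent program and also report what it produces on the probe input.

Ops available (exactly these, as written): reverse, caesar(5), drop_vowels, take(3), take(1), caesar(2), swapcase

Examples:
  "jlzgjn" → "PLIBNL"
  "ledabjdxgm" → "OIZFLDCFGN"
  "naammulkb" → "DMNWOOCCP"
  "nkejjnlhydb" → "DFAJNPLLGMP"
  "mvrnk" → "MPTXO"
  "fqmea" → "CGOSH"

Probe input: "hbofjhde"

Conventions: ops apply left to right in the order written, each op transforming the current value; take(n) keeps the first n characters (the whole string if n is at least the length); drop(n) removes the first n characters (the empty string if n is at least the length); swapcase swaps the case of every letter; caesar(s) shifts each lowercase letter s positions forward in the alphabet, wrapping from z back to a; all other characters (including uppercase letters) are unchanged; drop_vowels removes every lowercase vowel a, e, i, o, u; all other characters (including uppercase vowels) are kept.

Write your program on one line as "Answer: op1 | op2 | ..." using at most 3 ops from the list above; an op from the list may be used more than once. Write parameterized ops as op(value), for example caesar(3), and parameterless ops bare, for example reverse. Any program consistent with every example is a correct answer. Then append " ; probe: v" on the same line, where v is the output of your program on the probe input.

caesar(2) | reverse | swapcase ; probe: "GFJLHQDJ"

Check, running the answer program on each example:
  "jlzgjn" -> "lnbilp" -> "plibnl" -> "PLIBNL"
  "ledabjdxgm" -> "ngfcdlfzio" -> "oizfldcfgn" -> "OIZFLDCFGN"
  "naammulkb" -> "pccoownmd" -> "dmnwooccp" -> "DMNWOOCCP"
  "nkejjnlhydb" -> "pmgllpnjafd" -> "dfajnpllgmp" -> "DFAJNPLLGMP"
  "mvrnk" -> "oxtpm" -> "mptxo" -> "MPTXO"
  "fqmea" -> "hsogc" -> "cgosh" -> "CGOSH"
  probe: "hbofjhde" -> "jdqhljfg" -> "gfjlhqdj" -> "GFJLHQDJ"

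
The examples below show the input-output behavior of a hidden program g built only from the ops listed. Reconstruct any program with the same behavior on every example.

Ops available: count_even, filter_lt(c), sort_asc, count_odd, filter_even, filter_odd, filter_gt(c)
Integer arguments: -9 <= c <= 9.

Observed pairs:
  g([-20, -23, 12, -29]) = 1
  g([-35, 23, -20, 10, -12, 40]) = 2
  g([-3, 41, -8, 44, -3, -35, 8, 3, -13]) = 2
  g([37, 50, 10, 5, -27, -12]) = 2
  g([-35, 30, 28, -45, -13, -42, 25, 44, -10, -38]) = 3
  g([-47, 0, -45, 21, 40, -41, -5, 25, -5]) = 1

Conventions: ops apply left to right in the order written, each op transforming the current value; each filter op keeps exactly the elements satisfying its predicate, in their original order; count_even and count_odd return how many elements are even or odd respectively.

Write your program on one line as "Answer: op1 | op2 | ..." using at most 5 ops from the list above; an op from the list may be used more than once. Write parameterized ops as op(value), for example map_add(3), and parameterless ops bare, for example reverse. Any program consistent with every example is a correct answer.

filter_even | filter_gt(2) | sort_asc | count_even

Check, running the answer program on each example:
  [-20, -23, 12, -29] -> [-20, 12] -> [12] -> [12] -> 1
  [-35, 23, -20, 10, -12, 40] -> [-20, 10, -12, 40] -> [10, 40] -> [10, 40] -> 2
  [-3, 41, -8, 44, -3, -35, 8, 3, -13] -> [-8, 44, 8] -> [44, 8] -> [8, 44] -> 2
  [37, 50, 10, 5, -27, -12] -> [50, 10, -12] -> [50, 10] -> [10, 50] -> 2
  [-35, 30, 28, -45, -13, -42, 25, 44, -10, -38] -> [30, 28, -42, 44, -10, -38] -> [30, 28, 44] -> [28, 30, 44] -> 3
  [-47, 0, -45, 21, 40, -41, -5, 25, -5] -> [0, 40] -> [40] -> [40] -> 1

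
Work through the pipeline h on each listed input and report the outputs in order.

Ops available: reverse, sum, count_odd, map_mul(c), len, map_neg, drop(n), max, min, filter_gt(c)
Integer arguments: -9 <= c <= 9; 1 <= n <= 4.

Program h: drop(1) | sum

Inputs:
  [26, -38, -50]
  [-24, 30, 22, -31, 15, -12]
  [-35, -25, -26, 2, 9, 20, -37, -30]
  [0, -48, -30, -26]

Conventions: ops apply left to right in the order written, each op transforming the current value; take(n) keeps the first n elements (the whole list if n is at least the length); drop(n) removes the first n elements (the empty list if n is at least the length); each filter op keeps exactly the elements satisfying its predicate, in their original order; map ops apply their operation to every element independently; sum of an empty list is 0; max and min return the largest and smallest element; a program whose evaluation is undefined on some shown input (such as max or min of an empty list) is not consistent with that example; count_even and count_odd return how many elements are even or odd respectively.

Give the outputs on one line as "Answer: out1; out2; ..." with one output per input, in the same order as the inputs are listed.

-88; 24; -87; -104

Execution, op by op:
  [26, -38, -50] -> [-38, -50] -> -88
  [-24, 30, 22, -31, 15, -12] -> [30, 22, -31, 15, -12] -> 24
  [-35, -25, -26, 2, 9, 20, -37, -30] -> [-25, -26, 2, 9, 20, -37, -30] -> -87
  [0, -48, -30, -26] -> [-48, -30, -26] -> -104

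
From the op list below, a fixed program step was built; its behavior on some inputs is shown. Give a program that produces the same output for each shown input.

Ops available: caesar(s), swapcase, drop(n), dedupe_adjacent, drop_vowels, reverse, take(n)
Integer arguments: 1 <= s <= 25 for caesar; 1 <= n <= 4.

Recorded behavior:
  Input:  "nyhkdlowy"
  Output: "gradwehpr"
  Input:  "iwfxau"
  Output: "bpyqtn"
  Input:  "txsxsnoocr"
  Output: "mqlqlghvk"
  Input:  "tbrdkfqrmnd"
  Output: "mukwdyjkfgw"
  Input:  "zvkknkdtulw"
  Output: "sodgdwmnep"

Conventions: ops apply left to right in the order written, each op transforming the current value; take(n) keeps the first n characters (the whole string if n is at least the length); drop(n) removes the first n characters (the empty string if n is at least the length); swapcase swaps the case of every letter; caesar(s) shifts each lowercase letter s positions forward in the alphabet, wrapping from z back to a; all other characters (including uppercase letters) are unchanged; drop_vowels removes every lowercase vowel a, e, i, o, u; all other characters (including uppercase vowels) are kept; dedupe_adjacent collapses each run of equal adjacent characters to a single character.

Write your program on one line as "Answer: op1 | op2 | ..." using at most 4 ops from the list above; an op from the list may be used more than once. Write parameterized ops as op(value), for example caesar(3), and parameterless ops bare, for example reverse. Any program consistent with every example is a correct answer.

swapcase | dedupe_adjacent | swapcase | caesar(19)

Check, running the answer program on each example:
  "nyhkdlowy" -> "NYHKDLOWY" -> "NYHKDLOWY" -> "nyhkdlowy" -> "gradwehpr"
  "iwfxau" -> "IWFXAU" -> "IWFXAU" -> "iwfxau" -> "bpyqtn"
  "txsxsnoocr" -> "TXSXSNOOCR" -> "TXSXSNOCR" -> "txsxsnocr" -> "mqlqlghvk"
  "tbrdkfqrmnd" -> "TBRDKFQRMND" -> "TBRDKFQRMND" -> "tbrdkfqrmnd" -> "mukwdyjkfgw"
  "zvkknkdtulw" -> "ZVKKNKDTULW" -> "ZVKNKDTULW" -> "zvknkdtulw" -> "sodgdwmnep"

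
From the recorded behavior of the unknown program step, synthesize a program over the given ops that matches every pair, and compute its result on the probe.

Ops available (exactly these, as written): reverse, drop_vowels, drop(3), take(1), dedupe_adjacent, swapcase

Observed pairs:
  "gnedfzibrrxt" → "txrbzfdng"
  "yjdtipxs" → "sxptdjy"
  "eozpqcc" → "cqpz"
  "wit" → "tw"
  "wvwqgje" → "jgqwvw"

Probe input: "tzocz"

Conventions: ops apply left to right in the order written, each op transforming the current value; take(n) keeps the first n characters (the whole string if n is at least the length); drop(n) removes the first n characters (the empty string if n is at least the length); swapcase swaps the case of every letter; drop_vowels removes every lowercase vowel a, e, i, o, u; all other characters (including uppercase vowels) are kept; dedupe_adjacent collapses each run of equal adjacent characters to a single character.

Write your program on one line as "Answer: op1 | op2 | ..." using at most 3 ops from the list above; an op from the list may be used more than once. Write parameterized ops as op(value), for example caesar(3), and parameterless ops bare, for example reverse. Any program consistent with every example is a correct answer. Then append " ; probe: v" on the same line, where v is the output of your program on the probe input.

reverse | drop_vowels | dedupe_adjacent ; probe: "zczt"

Check, running the answer program on each example:
  "gnedfzibrrxt" -> "txrrbizfdeng" -> "txrrbzfdng" -> "txrbzfdng"
  "yjdtipxs" -> "sxpitdjy" -> "sxptdjy" -> "sxptdjy"
  "eozpqcc" -> "ccqpzoe" -> "ccqpz" -> "cqpz"
  "wit" -> "tiw" -> "tw" -> "tw"
  "wvwqgje" -> "ejgqwvw" -> "jgqwvw" -> "jgqwvw"
  probe: "tzocz" -> "zcozt" -> "zczt" -> "zczt"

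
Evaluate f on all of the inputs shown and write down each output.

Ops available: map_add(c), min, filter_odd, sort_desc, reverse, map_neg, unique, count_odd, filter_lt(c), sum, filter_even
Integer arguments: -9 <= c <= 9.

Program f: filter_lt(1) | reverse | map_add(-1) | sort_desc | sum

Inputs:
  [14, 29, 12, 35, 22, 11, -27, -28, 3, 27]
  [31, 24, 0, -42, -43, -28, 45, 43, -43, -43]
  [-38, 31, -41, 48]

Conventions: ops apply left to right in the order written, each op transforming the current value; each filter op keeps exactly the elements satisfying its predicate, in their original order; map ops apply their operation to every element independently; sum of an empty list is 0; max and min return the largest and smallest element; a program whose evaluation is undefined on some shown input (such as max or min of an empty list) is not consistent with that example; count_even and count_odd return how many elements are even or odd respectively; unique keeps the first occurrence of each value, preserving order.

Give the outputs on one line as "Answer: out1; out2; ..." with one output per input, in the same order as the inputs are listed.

Execution, op by op:
  [14, 29, 12, 35, 22, 11, -27, -28, 3, 27] -> [-27, -28] -> [-28, -27] -> [-29, -28] -> [-28, -29] -> -57
  [31, 24, 0, -42, -43, -28, 45, 43, -43, -43] -> [0, -42, -43, -28, -43, -43] -> [-43, -43, -28, -43, -42, 0] -> [-44, -44, -29, -44, -43, -1] -> [-1, -29, -43, -44, -44, -44] -> -205
  [-38, 31, -41, 48] -> [-38, -41] -> [-41, -38] -> [-42, -39] -> [-39, -42] -> -81

-57; -205; -81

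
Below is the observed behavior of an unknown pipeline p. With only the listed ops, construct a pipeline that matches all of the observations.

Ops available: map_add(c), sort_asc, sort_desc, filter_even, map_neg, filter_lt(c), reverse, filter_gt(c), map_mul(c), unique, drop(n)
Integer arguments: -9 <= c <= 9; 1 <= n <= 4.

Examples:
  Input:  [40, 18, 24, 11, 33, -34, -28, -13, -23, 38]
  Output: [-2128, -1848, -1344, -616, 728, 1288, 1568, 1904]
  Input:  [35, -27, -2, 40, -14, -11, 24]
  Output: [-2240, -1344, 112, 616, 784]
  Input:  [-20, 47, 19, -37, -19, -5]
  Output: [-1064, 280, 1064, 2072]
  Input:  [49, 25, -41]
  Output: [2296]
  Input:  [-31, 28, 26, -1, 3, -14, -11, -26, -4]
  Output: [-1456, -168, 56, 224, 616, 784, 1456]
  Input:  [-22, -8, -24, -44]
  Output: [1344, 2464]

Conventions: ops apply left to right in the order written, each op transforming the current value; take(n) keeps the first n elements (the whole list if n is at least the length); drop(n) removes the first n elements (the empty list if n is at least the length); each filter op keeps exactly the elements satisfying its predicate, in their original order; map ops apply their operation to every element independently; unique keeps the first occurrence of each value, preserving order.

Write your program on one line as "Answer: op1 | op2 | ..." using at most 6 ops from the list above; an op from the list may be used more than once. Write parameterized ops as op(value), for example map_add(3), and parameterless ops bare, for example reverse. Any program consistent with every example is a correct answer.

drop(1) | drop(1) | map_mul(8) | sort_asc | map_mul(-7) | reverse

Check, running the answer program on each example:
  [40, 18, 24, 11, 33, -34, -28, -13, -23, 38] -> [18, 24, 11, 33, -34, -28, -13, -23, 38] -> [24, 11, 33, -34, -28, -13, -23, 38] -> [192, 88, 264, -272, -224, -104, -184, 304] -> [-272, -224, -184, -104, 88, 192, 264, 304] -> [1904, 1568, 1288, 728, -616, -1344, -1848, -2128] -> [-2128, -1848, -1344, -616, 728, 1288, 1568, 1904]
  [35, -27, -2, 40, -14, -11, 24] -> [-27, -2, 40, -14, -11, 24] -> [-2, 40, -14, -11, 24] -> [-16, 320, -112, -88, 192] -> [-112, -88, -16, 192, 320] -> [784, 616, 112, -1344, -2240] -> [-2240, -1344, 112, 616, 784]
  [-20, 47, 19, -37, -19, -5] -> [47, 19, -37, -19, -5] -> [19, -37, -19, -5] -> [152, -296, -152, -40] -> [-296, -152, -40, 152] -> [2072, 1064, 280, -1064] -> [-1064, 280, 1064, 2072]
  [49, 25, -41] -> [25, -41] -> [-41] -> [-328] -> [-328] -> [2296] -> [2296]
  [-31, 28, 26, -1, 3, -14, -11, -26, -4] -> [28, 26, -1, 3, -14, -11, -26, -4] -> [26, -1, 3, -14, -11, -26, -4] -> [208, -8, 24, -112, -88, -208, -32] -> [-208, -112, -88, -32, -8, 24, 208] -> [1456, 784, 616, 224, 56, -168, -1456] -> [-1456, -168, 56, 224, 616, 784, 1456]
  [-22, -8, -24, -44] -> [-8, -24, -44] -> [-24, -44] -> [-192, -352] -> [-352, -192] -> [2464, 1344] -> [1344, 2464]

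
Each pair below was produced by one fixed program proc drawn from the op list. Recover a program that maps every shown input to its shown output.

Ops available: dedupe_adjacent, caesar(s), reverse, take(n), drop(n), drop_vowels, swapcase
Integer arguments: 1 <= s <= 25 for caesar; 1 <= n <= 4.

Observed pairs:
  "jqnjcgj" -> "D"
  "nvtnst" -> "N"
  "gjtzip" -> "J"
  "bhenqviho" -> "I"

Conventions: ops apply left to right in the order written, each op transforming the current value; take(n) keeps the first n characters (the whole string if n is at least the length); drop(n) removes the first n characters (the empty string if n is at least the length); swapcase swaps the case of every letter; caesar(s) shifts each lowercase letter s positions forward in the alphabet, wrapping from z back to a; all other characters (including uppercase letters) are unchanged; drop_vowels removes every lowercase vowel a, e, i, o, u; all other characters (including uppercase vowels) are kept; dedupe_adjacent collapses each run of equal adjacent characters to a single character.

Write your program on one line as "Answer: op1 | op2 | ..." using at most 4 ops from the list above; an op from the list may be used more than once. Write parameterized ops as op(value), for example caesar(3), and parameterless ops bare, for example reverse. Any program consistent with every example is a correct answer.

caesar(20) | reverse | take(1) | swapcase

Check, running the answer program on each example:
  "jqnjcgj" -> "dkhdwad" -> "dawdhkd" -> "d" -> "D"
  "nvtnst" -> "hpnhmn" -> "nmhnph" -> "n" -> "N"
  "gjtzip" -> "adntcj" -> "jctnda" -> "j" -> "J"
  "bhenqviho" -> "vbyhkpcbi" -> "ibcpkhybv" -> "i" -> "I"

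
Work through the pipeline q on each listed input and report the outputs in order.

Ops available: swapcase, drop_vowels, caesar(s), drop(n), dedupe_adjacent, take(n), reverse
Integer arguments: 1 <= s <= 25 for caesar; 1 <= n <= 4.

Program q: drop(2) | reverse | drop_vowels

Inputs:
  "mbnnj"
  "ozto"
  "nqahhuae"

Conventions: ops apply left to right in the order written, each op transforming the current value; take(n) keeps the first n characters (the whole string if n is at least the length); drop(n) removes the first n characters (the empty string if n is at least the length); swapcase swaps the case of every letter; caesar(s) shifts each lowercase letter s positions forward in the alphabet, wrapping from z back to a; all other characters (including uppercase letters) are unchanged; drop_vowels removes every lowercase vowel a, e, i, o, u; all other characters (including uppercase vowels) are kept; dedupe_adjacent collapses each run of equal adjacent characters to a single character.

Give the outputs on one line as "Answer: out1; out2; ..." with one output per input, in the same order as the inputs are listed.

"jnn"; "t"; "hh"

Execution, op by op:
  "mbnnj" -> "nnj" -> "jnn" -> "jnn"
  "ozto" -> "to" -> "ot" -> "t"
  "nqahhuae" -> "ahhuae" -> "eauhha" -> "hh"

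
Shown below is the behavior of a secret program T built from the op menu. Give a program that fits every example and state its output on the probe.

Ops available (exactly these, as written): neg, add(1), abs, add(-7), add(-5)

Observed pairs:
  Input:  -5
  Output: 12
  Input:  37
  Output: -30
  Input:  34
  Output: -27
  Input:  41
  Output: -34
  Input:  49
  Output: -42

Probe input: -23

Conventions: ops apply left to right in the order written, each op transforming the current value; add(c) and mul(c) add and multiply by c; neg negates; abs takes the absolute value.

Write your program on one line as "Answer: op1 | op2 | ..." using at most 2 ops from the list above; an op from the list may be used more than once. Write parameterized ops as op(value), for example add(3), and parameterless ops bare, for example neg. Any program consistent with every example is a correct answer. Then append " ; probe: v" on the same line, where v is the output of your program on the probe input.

add(-7) | neg ; probe: 30

Check, running the answer program on each example:
  -5 -> -12 -> 12
  37 -> 30 -> -30
  34 -> 27 -> -27
  41 -> 34 -> -34
  49 -> 42 -> -42
  probe: -23 -> -30 -> 30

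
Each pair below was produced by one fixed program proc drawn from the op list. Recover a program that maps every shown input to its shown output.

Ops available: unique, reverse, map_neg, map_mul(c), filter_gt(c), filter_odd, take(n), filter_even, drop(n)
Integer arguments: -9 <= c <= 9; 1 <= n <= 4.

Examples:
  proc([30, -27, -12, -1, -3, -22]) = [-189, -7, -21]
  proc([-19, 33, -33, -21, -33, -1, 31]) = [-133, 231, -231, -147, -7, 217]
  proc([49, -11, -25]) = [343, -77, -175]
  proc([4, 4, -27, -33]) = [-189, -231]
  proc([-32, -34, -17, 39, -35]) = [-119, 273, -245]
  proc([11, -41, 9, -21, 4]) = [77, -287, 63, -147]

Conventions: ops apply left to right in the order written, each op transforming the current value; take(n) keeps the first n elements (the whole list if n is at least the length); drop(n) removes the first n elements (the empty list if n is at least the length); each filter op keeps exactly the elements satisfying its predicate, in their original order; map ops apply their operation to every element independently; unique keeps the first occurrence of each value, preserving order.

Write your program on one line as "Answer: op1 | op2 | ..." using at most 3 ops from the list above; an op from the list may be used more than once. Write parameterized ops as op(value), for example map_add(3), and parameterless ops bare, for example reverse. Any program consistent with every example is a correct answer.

filter_odd | unique | map_mul(7)

Check, running the answer program on each example:
  [30, -27, -12, -1, -3, -22] -> [-27, -1, -3] -> [-27, -1, -3] -> [-189, -7, -21]
  [-19, 33, -33, -21, -33, -1, 31] -> [-19, 33, -33, -21, -33, -1, 31] -> [-19, 33, -33, -21, -1, 31] -> [-133, 231, -231, -147, -7, 217]
  [49, -11, -25] -> [49, -11, -25] -> [49, -11, -25] -> [343, -77, -175]
  [4, 4, -27, -33] -> [-27, -33] -> [-27, -33] -> [-189, -231]
  [-32, -34, -17, 39, -35] -> [-17, 39, -35] -> [-17, 39, -35] -> [-119, 273, -245]
  [11, -41, 9, -21, 4] -> [11, -41, 9, -21] -> [11, -41, 9, -21] -> [77, -287, 63, -147]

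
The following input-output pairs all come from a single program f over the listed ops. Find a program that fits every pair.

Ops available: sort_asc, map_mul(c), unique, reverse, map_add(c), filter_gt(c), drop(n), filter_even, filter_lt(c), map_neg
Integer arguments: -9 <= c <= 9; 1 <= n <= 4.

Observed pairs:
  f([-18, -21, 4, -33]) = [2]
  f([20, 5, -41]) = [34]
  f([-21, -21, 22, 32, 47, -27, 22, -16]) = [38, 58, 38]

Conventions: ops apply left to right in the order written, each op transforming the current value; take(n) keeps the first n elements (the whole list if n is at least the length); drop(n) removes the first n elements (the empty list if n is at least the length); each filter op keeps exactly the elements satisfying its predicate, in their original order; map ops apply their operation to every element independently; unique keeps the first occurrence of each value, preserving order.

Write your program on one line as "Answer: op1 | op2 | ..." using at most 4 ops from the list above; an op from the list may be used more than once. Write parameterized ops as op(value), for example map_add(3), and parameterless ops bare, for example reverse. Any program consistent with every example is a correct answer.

filter_even | map_add(-3) | filter_gt(-7) | map_mul(2)

Check, running the answer program on each example:
  [-18, -21, 4, -33] -> [-18, 4] -> [-21, 1] -> [1] -> [2]
  [20, 5, -41] -> [20] -> [17] -> [17] -> [34]
  [-21, -21, 22, 32, 47, -27, 22, -16] -> [22, 32, 22, -16] -> [19, 29, 19, -19] -> [19, 29, 19] -> [38, 58, 38]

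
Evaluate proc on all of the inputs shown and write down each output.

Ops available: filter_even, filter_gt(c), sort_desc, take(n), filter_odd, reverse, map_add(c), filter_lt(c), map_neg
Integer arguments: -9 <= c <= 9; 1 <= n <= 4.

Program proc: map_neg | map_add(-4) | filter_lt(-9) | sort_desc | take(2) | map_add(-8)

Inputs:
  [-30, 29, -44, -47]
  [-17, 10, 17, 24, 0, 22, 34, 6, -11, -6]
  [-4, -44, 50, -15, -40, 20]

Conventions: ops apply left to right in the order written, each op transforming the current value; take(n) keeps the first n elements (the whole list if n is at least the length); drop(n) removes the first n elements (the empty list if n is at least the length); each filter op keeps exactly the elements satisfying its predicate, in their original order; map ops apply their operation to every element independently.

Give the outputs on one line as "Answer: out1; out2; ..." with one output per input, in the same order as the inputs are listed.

[-41]; [-18, -22]; [-32, -62]

Execution, op by op:
  [-30, 29, -44, -47] -> [30, -29, 44, 47] -> [26, -33, 40, 43] -> [-33] -> [-33] -> [-33] -> [-41]
  [-17, 10, 17, 24, 0, 22, 34, 6, -11, -6] -> [17, -10, -17, -24, 0, -22, -34, -6, 11, 6] -> [13, -14, -21, -28, -4, -26, -38, -10, 7, 2] -> [-14, -21, -28, -26, -38, -10] -> [-10, -14, -21, -26, -28, -38] -> [-10, -14] -> [-18, -22]
  [-4, -44, 50, -15, -40, 20] -> [4, 44, -50, 15, 40, -20] -> [0, 40, -54, 11, 36, -24] -> [-54, -24] -> [-24, -54] -> [-24, -54] -> [-32, -62]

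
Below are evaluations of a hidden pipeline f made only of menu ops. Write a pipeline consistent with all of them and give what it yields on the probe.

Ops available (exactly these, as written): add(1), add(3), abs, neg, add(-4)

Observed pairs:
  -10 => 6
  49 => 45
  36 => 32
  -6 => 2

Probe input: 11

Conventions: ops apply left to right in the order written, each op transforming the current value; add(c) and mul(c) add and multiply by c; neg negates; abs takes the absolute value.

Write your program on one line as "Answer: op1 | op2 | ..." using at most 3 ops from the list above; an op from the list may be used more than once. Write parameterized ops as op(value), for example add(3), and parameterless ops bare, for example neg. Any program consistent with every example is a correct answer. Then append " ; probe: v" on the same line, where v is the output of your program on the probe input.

abs | add(-4) ; probe: 7

Check, running the answer program on each example:
  -10 -> 10 -> 6
  49 -> 49 -> 45
  36 -> 36 -> 32
  -6 -> 6 -> 2
  probe: 11 -> 11 -> 7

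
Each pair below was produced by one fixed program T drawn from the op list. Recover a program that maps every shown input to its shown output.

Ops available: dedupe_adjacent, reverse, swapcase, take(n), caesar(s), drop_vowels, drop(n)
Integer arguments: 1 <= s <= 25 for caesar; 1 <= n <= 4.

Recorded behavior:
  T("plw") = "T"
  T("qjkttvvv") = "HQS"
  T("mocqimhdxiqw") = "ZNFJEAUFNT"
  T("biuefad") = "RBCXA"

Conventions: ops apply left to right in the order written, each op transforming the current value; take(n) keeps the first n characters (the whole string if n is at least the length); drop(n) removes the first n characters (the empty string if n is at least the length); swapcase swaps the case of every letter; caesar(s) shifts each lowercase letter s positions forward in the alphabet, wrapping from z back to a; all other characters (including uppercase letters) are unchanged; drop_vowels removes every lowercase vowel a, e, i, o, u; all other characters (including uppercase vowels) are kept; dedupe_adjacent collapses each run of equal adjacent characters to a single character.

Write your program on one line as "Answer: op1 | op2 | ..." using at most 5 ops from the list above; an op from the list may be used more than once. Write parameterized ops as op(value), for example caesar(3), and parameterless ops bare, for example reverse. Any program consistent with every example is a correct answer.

drop(2) | caesar(5) | caesar(18) | dedupe_adjacent | swapcase

Check, running the answer program on each example:
  "plw" -> "w" -> "b" -> "t" -> "t" -> "T"
  "qjkttvvv" -> "kttvvv" -> "pyyaaa" -> "hqqsss" -> "hqs" -> "HQS"
  "mocqimhdxiqw" -> "cqimhdxiqw" -> "hvnrmicnvb" -> "znfjeaufnt" -> "znfjeaufnt" -> "ZNFJEAUFNT"
  "biuefad" -> "uefad" -> "zjkfi" -> "rbcxa" -> "rbcxa" -> "RBCXA"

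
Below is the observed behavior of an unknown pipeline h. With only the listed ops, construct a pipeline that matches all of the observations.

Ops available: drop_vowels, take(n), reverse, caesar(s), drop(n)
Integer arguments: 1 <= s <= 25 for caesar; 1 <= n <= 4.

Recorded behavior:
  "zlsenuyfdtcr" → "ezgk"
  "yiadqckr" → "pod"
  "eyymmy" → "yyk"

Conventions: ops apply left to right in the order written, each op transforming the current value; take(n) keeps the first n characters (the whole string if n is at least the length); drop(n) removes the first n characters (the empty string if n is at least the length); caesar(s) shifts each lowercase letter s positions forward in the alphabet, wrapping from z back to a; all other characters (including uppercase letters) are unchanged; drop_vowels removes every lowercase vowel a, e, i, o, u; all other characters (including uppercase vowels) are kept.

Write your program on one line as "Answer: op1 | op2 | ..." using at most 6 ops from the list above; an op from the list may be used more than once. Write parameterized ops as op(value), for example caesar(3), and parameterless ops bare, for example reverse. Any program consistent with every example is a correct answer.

caesar(4) | drop_vowels | caesar(3) | caesar(5) | drop(2) | take(4)

Check, running the answer program on each example:
  "zlsenuyfdtcr" -> "dpwirycjhxgv" -> "dpwrycjhxgv" -> "gszubfmkajy" -> "lxezgkrpfod" -> "ezgkrpfod" -> "ezgk"
  "yiadqckr" -> "cmehugov" -> "cmhgv" -> "fpkjy" -> "kupod" -> "pod" -> "pod"
  "eyymmy" -> "iccqqc" -> "ccqqc" -> "ffttf" -> "kkyyk" -> "yyk" -> "yyk"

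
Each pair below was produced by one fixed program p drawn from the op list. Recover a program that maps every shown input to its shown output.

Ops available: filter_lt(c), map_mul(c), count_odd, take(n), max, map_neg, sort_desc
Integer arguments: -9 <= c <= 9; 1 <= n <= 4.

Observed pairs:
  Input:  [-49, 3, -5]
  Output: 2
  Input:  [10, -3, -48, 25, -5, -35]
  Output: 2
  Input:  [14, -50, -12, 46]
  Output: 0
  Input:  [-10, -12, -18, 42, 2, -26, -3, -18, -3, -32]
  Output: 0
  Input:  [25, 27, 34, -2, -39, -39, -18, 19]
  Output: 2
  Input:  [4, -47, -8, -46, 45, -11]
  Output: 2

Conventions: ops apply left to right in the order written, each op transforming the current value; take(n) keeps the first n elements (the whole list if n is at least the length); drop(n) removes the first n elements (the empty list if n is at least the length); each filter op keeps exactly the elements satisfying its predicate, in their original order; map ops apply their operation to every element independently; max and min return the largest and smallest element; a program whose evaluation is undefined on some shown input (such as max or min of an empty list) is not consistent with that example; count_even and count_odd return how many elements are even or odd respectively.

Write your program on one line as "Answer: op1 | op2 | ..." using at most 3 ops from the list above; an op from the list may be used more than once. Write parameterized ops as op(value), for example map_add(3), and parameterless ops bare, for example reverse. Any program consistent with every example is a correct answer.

filter_lt(-4) | count_odd

Check, running the answer program on each example:
  [-49, 3, -5] -> [-49, -5] -> 2
  [10, -3, -48, 25, -5, -35] -> [-48, -5, -35] -> 2
  [14, -50, -12, 46] -> [-50, -12] -> 0
  [-10, -12, -18, 42, 2, -26, -3, -18, -3, -32] -> [-10, -12, -18, -26, -18, -32] -> 0
  [25, 27, 34, -2, -39, -39, -18, 19] -> [-39, -39, -18] -> 2
  [4, -47, -8, -46, 45, -11] -> [-47, -8, -46, -11] -> 2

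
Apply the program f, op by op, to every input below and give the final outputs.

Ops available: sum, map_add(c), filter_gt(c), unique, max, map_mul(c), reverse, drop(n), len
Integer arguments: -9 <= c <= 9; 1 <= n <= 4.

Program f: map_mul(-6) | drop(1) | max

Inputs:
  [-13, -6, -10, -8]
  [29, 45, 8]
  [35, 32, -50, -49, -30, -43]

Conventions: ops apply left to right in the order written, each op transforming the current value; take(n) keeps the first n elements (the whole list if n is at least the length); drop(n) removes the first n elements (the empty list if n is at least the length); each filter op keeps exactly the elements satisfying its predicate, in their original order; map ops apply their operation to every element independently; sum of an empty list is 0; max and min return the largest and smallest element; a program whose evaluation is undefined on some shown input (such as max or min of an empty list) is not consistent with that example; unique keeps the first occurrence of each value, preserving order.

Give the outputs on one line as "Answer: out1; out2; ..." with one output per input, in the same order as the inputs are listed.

60; -48; 300

Execution, op by op:
  [-13, -6, -10, -8] -> [78, 36, 60, 48] -> [36, 60, 48] -> 60
  [29, 45, 8] -> [-174, -270, -48] -> [-270, -48] -> -48
  [35, 32, -50, -49, -30, -43] -> [-210, -192, 300, 294, 180, 258] -> [-192, 300, 294, 180, 258] -> 300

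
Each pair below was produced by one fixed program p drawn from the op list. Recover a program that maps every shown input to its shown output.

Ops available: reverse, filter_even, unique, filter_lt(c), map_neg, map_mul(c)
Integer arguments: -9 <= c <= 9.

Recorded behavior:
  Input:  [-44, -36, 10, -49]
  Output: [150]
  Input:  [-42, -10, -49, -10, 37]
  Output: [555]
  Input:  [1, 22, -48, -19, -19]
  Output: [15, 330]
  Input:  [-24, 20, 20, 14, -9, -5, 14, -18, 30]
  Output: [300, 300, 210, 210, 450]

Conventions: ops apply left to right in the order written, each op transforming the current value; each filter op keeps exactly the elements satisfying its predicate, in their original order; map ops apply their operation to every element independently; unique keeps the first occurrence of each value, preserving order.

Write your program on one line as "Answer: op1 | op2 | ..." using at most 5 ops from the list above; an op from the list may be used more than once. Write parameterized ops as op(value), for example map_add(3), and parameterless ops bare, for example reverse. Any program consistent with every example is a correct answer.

map_mul(5) | map_neg | filter_lt(0) | map_mul(3) | map_neg

Check, running the answer program on each example:
  [-44, -36, 10, -49] -> [-220, -180, 50, -245] -> [220, 180, -50, 245] -> [-50] -> [-150] -> [150]
  [-42, -10, -49, -10, 37] -> [-210, -50, -245, -50, 185] -> [210, 50, 245, 50, -185] -> [-185] -> [-555] -> [555]
  [1, 22, -48, -19, -19] -> [5, 110, -240, -95, -95] -> [-5, -110, 240, 95, 95] -> [-5, -110] -> [-15, -330] -> [15, 330]
  [-24, 20, 20, 14, -9, -5, 14, -18, 30] -> [-120, 100, 100, 70, -45, -25, 70, -90, 150] -> [120, -100, -100, -70, 45, 25, -70, 90, -150] -> [-100, -100, -70, -70, -150] -> [-300, -300, -210, -210, -450] -> [300, 300, 210, 210, 450]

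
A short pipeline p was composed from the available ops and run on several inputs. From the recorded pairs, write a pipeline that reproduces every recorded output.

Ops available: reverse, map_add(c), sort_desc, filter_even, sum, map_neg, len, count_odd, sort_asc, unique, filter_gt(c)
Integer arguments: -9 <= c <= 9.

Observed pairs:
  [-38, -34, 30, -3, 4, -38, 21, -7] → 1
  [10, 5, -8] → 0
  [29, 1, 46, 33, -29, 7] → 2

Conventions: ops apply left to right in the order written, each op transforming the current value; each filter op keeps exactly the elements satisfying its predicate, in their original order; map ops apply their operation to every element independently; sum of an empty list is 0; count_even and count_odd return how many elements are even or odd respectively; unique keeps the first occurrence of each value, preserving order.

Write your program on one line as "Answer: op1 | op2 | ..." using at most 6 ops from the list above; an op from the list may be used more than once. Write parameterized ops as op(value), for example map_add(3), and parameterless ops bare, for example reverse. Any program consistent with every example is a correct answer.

sort_asc | reverse | unique | filter_gt(7) | count_odd

Check, running the answer program on each example:
  [-38, -34, 30, -3, 4, -38, 21, -7] -> [-38, -38, -34, -7, -3, 4, 21, 30] -> [30, 21, 4, -3, -7, -34, -38, -38] -> [30, 21, 4, -3, -7, -34, -38] -> [30, 21] -> 1
  [10, 5, -8] -> [-8, 5, 10] -> [10, 5, -8] -> [10, 5, -8] -> [10] -> 0
  [29, 1, 46, 33, -29, 7] -> [-29, 1, 7, 29, 33, 46] -> [46, 33, 29, 7, 1, -29] -> [46, 33, 29, 7, 1, -29] -> [46, 33, 29] -> 2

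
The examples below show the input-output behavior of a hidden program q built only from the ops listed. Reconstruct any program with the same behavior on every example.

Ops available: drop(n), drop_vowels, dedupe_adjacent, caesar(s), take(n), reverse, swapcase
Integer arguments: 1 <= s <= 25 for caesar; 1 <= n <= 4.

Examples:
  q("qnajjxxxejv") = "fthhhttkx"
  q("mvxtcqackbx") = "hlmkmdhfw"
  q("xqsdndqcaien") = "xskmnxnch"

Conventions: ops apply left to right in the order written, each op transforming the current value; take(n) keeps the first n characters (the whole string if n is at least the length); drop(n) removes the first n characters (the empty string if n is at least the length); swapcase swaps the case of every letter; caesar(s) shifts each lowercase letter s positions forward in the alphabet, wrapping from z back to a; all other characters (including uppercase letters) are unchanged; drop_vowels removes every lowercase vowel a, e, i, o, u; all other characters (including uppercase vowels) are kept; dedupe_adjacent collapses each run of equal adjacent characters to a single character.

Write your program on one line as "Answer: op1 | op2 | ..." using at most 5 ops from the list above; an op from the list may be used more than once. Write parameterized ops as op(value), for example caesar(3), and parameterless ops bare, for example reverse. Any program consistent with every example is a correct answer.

caesar(15) | caesar(21) | reverse | drop_vowels

Check, running the answer program on each example:
  "qnajjxxxejv" -> "fcpyymmmtyk" -> "axktthhhotf" -> "ftohhhttkxa" -> "fthhhttkx"
  "mvxtcqackbx" -> "bkmirfprzqm" -> "wfhdmakmulh" -> "hlumkamdhfw" -> "hlmkmdhfw"
  "xqsdndqcaien" -> "mfhscsfrpxtc" -> "hacnxnamksox" -> "xoskmanxncah" -> "xskmnxnch"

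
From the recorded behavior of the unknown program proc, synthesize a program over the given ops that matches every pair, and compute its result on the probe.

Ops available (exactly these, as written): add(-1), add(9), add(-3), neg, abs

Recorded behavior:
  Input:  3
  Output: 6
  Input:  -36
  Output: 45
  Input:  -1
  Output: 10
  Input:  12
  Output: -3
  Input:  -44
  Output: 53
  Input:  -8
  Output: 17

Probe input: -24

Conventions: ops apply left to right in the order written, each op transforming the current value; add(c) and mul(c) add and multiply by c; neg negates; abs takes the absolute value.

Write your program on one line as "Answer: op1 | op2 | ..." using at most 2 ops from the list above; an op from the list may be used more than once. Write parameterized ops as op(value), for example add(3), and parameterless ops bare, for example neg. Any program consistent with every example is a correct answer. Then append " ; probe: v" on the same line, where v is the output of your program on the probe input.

neg | add(9) ; probe: 33

Check, running the answer program on each example:
  3 -> -3 -> 6
  -36 -> 36 -> 45
  -1 -> 1 -> 10
  12 -> -12 -> -3
  -44 -> 44 -> 53
  -8 -> 8 -> 17
  probe: -24 -> 24 -> 33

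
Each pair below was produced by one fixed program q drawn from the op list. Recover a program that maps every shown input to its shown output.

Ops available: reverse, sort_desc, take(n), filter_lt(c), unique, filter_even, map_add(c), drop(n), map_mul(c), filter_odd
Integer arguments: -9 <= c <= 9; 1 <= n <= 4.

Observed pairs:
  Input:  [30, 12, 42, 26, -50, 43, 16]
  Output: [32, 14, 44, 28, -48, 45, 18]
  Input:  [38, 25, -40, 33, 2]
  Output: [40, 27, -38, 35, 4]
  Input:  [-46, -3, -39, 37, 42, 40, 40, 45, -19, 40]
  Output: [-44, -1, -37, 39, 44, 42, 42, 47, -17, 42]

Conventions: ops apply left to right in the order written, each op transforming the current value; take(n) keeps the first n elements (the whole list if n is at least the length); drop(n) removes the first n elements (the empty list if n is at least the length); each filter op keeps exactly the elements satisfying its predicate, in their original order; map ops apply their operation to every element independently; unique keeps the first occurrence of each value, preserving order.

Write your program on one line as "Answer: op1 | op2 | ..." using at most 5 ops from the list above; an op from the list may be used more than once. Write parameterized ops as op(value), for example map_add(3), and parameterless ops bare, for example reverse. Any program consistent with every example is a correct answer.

reverse | map_add(3) | map_add(-9) | reverse | map_add(8)

Check, running the answer program on each example:
  [30, 12, 42, 26, -50, 43, 16] -> [16, 43, -50, 26, 42, 12, 30] -> [19, 46, -47, 29, 45, 15, 33] -> [10, 37, -56, 20, 36, 6, 24] -> [24, 6, 36, 20, -56, 37, 10] -> [32, 14, 44, 28, -48, 45, 18]
  [38, 25, -40, 33, 2] -> [2, 33, -40, 25, 38] -> [5, 36, -37, 28, 41] -> [-4, 27, -46, 19, 32] -> [32, 19, -46, 27, -4] -> [40, 27, -38, 35, 4]
  [-46, -3, -39, 37, 42, 40, 40, 45, -19, 40] -> [40, -19, 45, 40, 40, 42, 37, -39, -3, -46] -> [43, -16, 48, 43, 43, 45, 40, -36, 0, -43] -> [34, -25, 39, 34, 34, 36, 31, -45, -9, -52] -> [-52, -9, -45, 31, 36, 34, 34, 39, -25, 34] -> [-44, -1, -37, 39, 44, 42, 42, 47, -17, 42]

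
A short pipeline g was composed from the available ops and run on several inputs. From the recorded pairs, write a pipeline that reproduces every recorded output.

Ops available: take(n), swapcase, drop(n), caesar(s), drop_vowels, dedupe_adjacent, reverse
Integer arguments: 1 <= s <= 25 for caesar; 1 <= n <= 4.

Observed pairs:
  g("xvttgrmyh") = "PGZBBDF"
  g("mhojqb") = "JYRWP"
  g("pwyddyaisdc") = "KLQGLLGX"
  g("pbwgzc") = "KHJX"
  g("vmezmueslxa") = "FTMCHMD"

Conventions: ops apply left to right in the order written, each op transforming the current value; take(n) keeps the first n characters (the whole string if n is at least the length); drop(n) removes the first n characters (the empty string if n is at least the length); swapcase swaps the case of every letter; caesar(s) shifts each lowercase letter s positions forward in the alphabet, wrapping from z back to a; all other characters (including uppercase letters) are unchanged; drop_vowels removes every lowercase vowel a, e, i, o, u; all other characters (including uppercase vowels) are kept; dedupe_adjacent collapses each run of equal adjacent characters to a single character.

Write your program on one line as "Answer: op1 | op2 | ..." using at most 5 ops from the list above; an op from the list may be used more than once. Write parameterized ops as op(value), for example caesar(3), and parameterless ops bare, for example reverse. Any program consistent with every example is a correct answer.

caesar(8) | drop_vowels | reverse | swapcase

Check, running the answer program on each example:
  "xvttgrmyh" -> "fdbbozugp" -> "fdbbzgp" -> "pgzbbdf" -> "PGZBBDF"
  "mhojqb" -> "upwryj" -> "pwryj" -> "jyrwp" -> "JYRWP"
  "pwyddyaisdc" -> "xegllgiqalk" -> "xgllgqlk" -> "klqgllgx" -> "KLQGLLGX"
  "pbwgzc" -> "xjeohk" -> "xjhk" -> "khjx" -> "KHJX"
  "vmezmueslxa" -> "dumhucmatfi" -> "dmhcmtf" -> "ftmchmd" -> "FTMCHMD"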